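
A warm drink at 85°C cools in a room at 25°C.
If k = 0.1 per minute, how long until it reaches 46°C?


From T(t) = T_a + (T₀ - T_a)e^(-kt), set T(t) = 46:
(46 - 25) / (85 - 25) = e^(-0.1t), so t = -ln(0.350)/0.1 ≈ 10.5 minutes.


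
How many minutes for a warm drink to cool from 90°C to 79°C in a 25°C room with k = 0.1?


From T(t) = T_a + (T₀ - T_a)e^(-kt), set T(t) = 79:
(79 - 25) / (90 - 25) = e^(-0.1t), so t = -ln(0.831)/0.1 ≈ 1.9 minutes.


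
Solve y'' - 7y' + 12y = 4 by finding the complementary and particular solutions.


Characteristic roots of r² - 7r + 12 = 0 are 3, 4.
y_h = C₁e^(3x) + C₂e^(4x).
Forcing exponent 0 is not a characteristic root; try y_p = A.
Substitute: A·(0 + (-7)·0 + (12)) = A·12 = 4, so A = 1/3.
General solution: y = C₁e^(3x) + C₂e^(4x) + 1/3.


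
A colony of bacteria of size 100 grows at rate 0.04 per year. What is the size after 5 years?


The ODE dP/dt = 0.04P has solution P(t) = P(0)e^(0.04t).
Substitute P(0) = 100 and t = 5: P(5) = 100 e^(0.20) ≈ 122.


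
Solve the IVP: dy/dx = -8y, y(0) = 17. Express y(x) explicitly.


General solution of y' = -8y is y = Ce^(-8x).
Apply y(0) = 17: C = 17.
Particular solution: y = 17e^(-8x).


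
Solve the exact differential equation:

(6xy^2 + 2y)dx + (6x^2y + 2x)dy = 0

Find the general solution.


Check exactness: ∂M/∂y = 12xy + 2 and ∂N/∂x = 12xy + 2; equal, so the equation is exact.
Integrate M with respect to x (treating y as constant): ∫M dx = 3x^2y^2 + 2xy + h(y).
Differentiate w.r.t. y and set equal to N: all terms match, so h'(y) = 0 and h is a constant absorbed into C.
General solution: 3x^2y^2 + 2xy = C.


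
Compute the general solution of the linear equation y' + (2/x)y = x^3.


P(x) = 2/x ⇒ μ = x^2.
(x^2 y)' = x^2·x^3 = x^5.
Integrate: x^2 y = x^6/(6) + C.
Solve for y: y = (1/6)x^4 + C/x^2.


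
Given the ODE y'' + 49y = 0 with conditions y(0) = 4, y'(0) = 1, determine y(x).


Characteristic roots of r² + 49 = 0 are ±7i, so y = C₁cos(7x) + C₂sin(7x).
Apply y(0) = 4: C₁ = 4. Differentiate and apply y'(0) = 1: 7·C₂ = 1, so C₂ = 1/7.
Particular solution: y = 4cos(7x) + (1/7)sin(7x).


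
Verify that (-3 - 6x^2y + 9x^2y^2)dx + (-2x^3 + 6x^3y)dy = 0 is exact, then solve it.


Check exactness: ∂M/∂y = -6x^2 + 18x^2y and ∂N/∂x = -6x^2 + 18x^2y; equal, so the equation is exact.
Integrate M with respect to x (treating y as constant): ∫M dx = -3x - 2x^3y + 3x^3y^2 + h(y).
Differentiate w.r.t. y and set equal to N: all terms match, so h'(y) = 0 and h is a constant absorbed into C.
General solution: -3x - 2x^3y + 3x^3y^2 = C.


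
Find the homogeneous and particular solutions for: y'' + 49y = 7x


Homogeneous: r² + 49 = 0 ⇒ r = ±7i, y_h = C₁cos(7x) + C₂sin(7x).
Polynomial forcing; try y_p = Ax + B. Then y_p'' + 49 y_p = 49(Ax + B) = 7x, so B = 0 and A = 1/7.
General solution: y = C₁cos(7x) + C₂sin(7x) + (1/7)x.


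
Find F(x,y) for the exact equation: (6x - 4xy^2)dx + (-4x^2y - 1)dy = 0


Check exactness: ∂M/∂y = -8xy and ∂N/∂x = -8xy; equal, so the equation is exact.
Integrate M with respect to x (treating y as constant): ∫M dx = 3x^2 - 2x^2y^2 + h(y).
Differentiate w.r.t. y and set equal to N: the x-dependent terms already match, leaving h'(y) = -1. Integrate: h(y) = -y.
So F(x,y) = 3x^2 - 2x^2y^2 - y.
General solution: 3x^2 - 2x^2y^2 - y = C.


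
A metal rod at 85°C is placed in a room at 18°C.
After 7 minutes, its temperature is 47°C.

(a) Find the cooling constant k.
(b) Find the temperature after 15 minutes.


Newton's law: T(t) = T_a + (T₀ - T_a)e^(-kt).
(a) Use T(7) = 47: (47 - 18)/(85 - 18) = e^(-k·7), so k = -ln(0.433)/7 ≈ 0.1196.
(b) Apply k to t = 15: T(15) = 18 + (67)e^(-1.794) ≈ 29.1°C.


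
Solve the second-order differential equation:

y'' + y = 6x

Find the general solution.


Homogeneous: r² + 1 = 0 ⇒ r = ±1i, y_h = C₁cos(x) + C₂sin(x).
Polynomial forcing; try y_p = Ax + B. Then y_p'' + 1 y_p = 1(Ax + B) = 6x, so B = 0 and A = 6.
General solution: y = C₁cos(x) + C₂sin(x) + 6x.


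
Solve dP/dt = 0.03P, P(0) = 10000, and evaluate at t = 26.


The ODE dP/dt = 0.03P has solution P(t) = P(0)e^(0.03t).
Substitute P(0) = 10000 and t = 26: P(26) = 10000 e^(0.78) ≈ 21815.


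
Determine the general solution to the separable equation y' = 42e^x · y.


Separate variables: dy/y = 42e^x dx.
Integrate: ln|y| = 42e^x + C₀.
Exponentiate: y = Ce^(42e^x).


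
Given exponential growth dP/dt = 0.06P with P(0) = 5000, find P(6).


The ODE dP/dt = 0.06P has solution P(t) = P(0)e^(0.06t).
Substitute P(0) = 5000 and t = 6: P(6) = 5000 e^(0.36) ≈ 7167.


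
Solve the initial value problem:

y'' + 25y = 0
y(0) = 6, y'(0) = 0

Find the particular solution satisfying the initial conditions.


Characteristic roots of r² + 25 = 0 are ±5i, so y = C₁cos(5x) + C₂sin(5x).
Apply y(0) = 6: C₁ = 6. Differentiate and apply y'(0) = 0: 5·C₂ = 0, so C₂ = 0.
Particular solution: y = 6cos(5x).


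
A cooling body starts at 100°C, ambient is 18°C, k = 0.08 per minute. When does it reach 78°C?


From T(t) = T_a + (T₀ - T_a)e^(-kt), set T(t) = 78:
(78 - 18) / (100 - 18) = e^(-0.08t), so t = -ln(0.732)/0.08 ≈ 3.9 minutes.


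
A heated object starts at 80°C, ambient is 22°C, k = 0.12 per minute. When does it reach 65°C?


From T(t) = T_a + (T₀ - T_a)e^(-kt), set T(t) = 65:
(65 - 22) / (80 - 22) = e^(-0.12t), so t = -ln(0.741)/0.12 ≈ 2.5 minutes.


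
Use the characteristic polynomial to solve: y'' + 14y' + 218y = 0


Characteristic equation: r² + 14r + 218 = 0.
Discriminant is negative; roots r = -7 ± 13i (complex conjugate pair).
General solution uses e^(α x)(C₁ cos(β x) + C₂ sin(β x)): y = e^(-7x)(C₁cos(13x) + C₂sin(13x)).


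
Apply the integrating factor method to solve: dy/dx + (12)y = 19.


P(x) = 12, Q(x) = 19; integrating factor μ = e^(12x).
(μ y)' = 19e^(12x) ⇒ μ y = (19/12)e^(12x) + C.
Divide by μ: y = 19/12 + Ce^(-12x).


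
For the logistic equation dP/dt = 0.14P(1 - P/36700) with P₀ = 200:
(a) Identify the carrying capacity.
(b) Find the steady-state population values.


Logistic ODE dP/dt = 0.14P(1 - P/36700) has equilibria where dP/dt = 0, i.e. P = 0 or P = 36700.
The coefficient (1 - P/K) = 0 when P = K, identifying K = 36700 as the carrying capacity.
(a) K = 36700; (b) equilibria P = 0 and P = 36700.


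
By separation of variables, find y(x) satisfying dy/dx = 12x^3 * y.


Separate variables: dy/y = 12x^3 dx.
Integrate: ln|y| = 3x^4 + C₀.
Exponentiate: y = Ce^(3x^4).


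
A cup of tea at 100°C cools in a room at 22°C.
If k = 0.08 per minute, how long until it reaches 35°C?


From T(t) = T_a + (T₀ - T_a)e^(-kt), set T(t) = 35:
(35 - 22) / (100 - 22) = e^(-0.08t), so t = -ln(0.167)/0.08 ≈ 22.4 minutes.


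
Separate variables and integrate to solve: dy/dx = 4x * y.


Separate variables: dy/y = 4x dx.
Integrate: ln|y| = 2x^2 + C₀.
Exponentiate: y = Ce^(2x^2).


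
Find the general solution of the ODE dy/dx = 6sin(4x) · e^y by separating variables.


Separate: e^(-y) dy = 6sin(4x) dx.
Integrate: -e^(-y) = -(3/2)cos(4x) + C₀.
Rearrange: e^(-y) = (3/2)cos(4x) + C.


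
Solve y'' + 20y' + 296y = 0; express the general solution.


Characteristic equation: r² + 20r + 296 = 0.
Discriminant is negative; roots r = -10 ± 14i (complex conjugate pair).
General solution uses e^(α x)(C₁ cos(β x) + C₂ sin(β x)): y = e^(-10x)(C₁cos(14x) + C₂sin(14x)).


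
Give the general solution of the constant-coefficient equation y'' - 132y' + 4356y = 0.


Characteristic equation: r² - 132r + 4356 = 0, i.e. (r - 66)² = 0.
Repeated root r = 66; include an x factor for the second linearly independent solution.
General solution: y = (C₁ + C₂x)e^(66x).


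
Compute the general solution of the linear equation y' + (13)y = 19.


P(x) = 13, Q(x) = 19; integrating factor μ = e^(13x).
(μ y)' = 19e^(13x) ⇒ μ y = (19/13)e^(13x) + C.
Divide by μ: y = 19/13 + Ce^(-13x).


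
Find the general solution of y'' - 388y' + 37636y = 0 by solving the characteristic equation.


Characteristic equation: r² - 388r + 37636 = 0, i.e. (r - 194)² = 0.
Repeated root r = 194; include an x factor for the second linearly independent solution.
General solution: y = (C₁ + C₂x)e^(194x).


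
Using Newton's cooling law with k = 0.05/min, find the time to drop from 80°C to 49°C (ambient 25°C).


From T(t) = T_a + (T₀ - T_a)e^(-kt), set T(t) = 49:
(49 - 25) / (80 - 25) = e^(-0.05t), so t = -ln(0.436)/0.05 ≈ 16.6 minutes.


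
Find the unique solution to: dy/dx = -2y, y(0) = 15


General solution of y' = -2y is y = Ce^(-2x).
Apply y(0) = 15: C = 15.
Particular solution: y = 15e^(-2x).


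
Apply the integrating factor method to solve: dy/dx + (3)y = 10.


P(x) = 3, Q(x) = 10; integrating factor μ = e^(3x).
(μ y)' = 10e^(3x) ⇒ μ y = (10/3)e^(3x) + C.
Divide by μ: y = 10/3 + Ce^(-3x).


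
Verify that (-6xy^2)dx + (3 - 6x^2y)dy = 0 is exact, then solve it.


Check exactness: ∂M/∂y = -12xy and ∂N/∂x = -12xy; equal, so the equation is exact.
Integrate M with respect to x (treating y as constant): ∫M dx = -3x^2y^2 + h(y).
Differentiate w.r.t. y and set equal to N: the x-dependent terms already match, leaving h'(y) = 3. Integrate: h(y) = 3y.
So F(x,y) = 3y - 3x^2y^2.
General solution: 3y - 3x^2y^2 = C.


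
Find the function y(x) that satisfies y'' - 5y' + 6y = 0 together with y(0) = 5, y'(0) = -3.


Characteristic roots of r² - 5r + 6 = 0 are 3, 2.
General solution y = c₁ e^(3x) + c₂ e^(2x).
Apply y(0) = 5: c₁ + c₂ = 5. Apply y'(0) = -3: 3 c₁ + 2 c₂ = -3.
Solve: c₁ = -13, c₂ = 18.
Particular solution: y = -13e^(3x) + 18e^(2x).


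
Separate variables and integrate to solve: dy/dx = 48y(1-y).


Separate: dy/[y(1-y)] = 48 dx.
Partial fractions: 1/[y(1-y)] = 1/y + 1/(1-y).
Integrate: ln|y/(1-y)| = 48x + C₀.
Solve for y: y = 1/(1 + Ce^(-48x)).


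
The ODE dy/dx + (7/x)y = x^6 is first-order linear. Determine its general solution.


P(x) = 7/x ⇒ μ = x^7.
(x^7 y)' = x^13 ⇒ x^7 y = x^14/(14) + C.
Solve for y: y = (1/14)x^7 + C/x^7.


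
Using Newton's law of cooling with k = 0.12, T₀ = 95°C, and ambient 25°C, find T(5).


Newton's law: dT/dt = -k(T - T_a) has solution T(t) = T_a + (T₀ - T_a)e^(-kt).
Plug in T_a = 25, T₀ = 95, k = 0.12, t = 5: T(5) = 25 + (70)e^(-0.60) ≈ 63.4°C.


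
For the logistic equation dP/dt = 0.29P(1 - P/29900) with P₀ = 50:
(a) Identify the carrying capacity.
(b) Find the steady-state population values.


Logistic ODE dP/dt = 0.29P(1 - P/29900) has equilibria where dP/dt = 0, i.e. P = 0 or P = 29900.
The coefficient (1 - P/K) = 0 when P = K, identifying K = 29900 as the carrying capacity.
(a) K = 29900; (b) equilibria P = 0 and P = 29900.


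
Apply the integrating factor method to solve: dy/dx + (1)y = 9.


P(x) = 1, Q(x) = 9; integrating factor μ = e^(x).
(μ y)' = 9e^(x) ⇒ μ y = 9e^(x) + C.
Divide by μ: y = 9 + Ce^(-x).


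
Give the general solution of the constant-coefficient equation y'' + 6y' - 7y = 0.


Characteristic equation: r² + 6r - 7 = 0.
Factor: (r + 7)(r - 1) = 0 ⇒ r = -7, 1 (distinct real).
General solution: y = C₁e^(-7x) + C₂e^(x).


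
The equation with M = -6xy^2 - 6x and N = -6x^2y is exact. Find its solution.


Check exactness: ∂M/∂y = -12xy and ∂N/∂x = -12xy; equal, so the equation is exact.
Integrate M with respect to x (treating y as constant): ∫M dx = -3x^2y^2 - 3x^2 + h(y).
Differentiate w.r.t. y and set equal to N: all terms match, so h'(y) = 0 and h is a constant absorbed into C.
General solution: -3x^2y^2 - 3x^2 = C.


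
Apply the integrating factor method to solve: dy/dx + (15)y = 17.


P(x) = 15, Q(x) = 17; integrating factor μ = e^(15x).
(μ y)' = 17e^(15x) ⇒ μ y = (17/15)e^(15x) + C.
Divide by μ: y = 17/15 + Ce^(-15x).


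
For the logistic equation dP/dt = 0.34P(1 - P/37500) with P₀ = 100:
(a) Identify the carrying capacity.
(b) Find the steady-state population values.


Logistic ODE dP/dt = 0.34P(1 - P/37500) has equilibria where dP/dt = 0, i.e. P = 0 or P = 37500.
The coefficient (1 - P/K) = 0 when P = K, identifying K = 37500 as the carrying capacity.
(a) K = 37500; (b) equilibria P = 0 and P = 37500.


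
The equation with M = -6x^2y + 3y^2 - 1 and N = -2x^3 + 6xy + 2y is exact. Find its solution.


Check exactness: ∂M/∂y = -6x^2 + 6y and ∂N/∂x = -6x^2 + 6y; equal, so the equation is exact.
Integrate M with respect to x (treating y as constant): ∫M dx = -2x^3y + 3xy^2 - x + h(y).
Differentiate w.r.t. y and set equal to N: the x-dependent terms already match, leaving h'(y) = 2y. Integrate: h(y) = y^2.
So F(x,y) = -2x^3y + 3xy^2 - x + y^2.
General solution: -2x^3y + 3xy^2 - x + y^2 = C.


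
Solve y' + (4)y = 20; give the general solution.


P(x) = 4, Q(x) = 20; integrating factor μ = e^(4x).
(μ y)' = 20e^(4x) ⇒ μ y = 5e^(4x) + C.
Divide by μ: y = 5 + Ce^(-4x).


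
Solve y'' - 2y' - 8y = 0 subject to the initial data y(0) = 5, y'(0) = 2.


Characteristic roots of r² - 2r - 8 = 0 are -2, 4.
General solution y = c₁ e^(-2x) + c₂ e^(4x).
Apply y(0) = 5: c₁ + c₂ = 5. Apply y'(0) = 2: -2 c₁ + 4 c₂ = 2.
Solve: c₁ = 3, c₂ = 2.
Particular solution: y = 3e^(-2x) + 2e^(4x).


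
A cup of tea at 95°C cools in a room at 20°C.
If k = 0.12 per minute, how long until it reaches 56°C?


From T(t) = T_a + (T₀ - T_a)e^(-kt), set T(t) = 56:
(56 - 20) / (95 - 20) = e^(-0.12t), so t = -ln(0.480)/0.12 ≈ 6.1 minutes.


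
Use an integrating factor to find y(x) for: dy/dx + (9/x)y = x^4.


P(x) = 9/x ⇒ μ = x^9.
(x^9 y)' = x^13 ⇒ x^9 y = x^14/(14) + C.
Solve for y: y = (1/14)x^5 + C/x^9.


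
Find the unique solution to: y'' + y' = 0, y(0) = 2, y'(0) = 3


Characteristic roots of r² + r = 0 are 0, -1.
General solution y = c₁ + c₂ e^(-x).
Apply y(0) = 2: c₁ + c₂ = 2. Apply y'(0) = 3: 0 c₁ - 1 c₂ = 3.
Solve: c₁ = 5, c₂ = -3.
Particular solution: y = 5 - 3e^(-x).


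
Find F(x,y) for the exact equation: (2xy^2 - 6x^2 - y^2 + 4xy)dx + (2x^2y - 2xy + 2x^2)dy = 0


Check exactness: ∂M/∂y = 4xy - 2y + 4x and ∂N/∂x = 4xy - 2y + 4x; equal, so the equation is exact.
Integrate M with respect to x (treating y as constant): ∫M dx = x^2y^2 - 2x^3 - xy^2 + 2x^2y + h(y).
Differentiate w.r.t. y and set equal to N: all terms match, so h'(y) = 0 and h is a constant absorbed into C.
General solution: x^2y^2 - 2x^3 - xy^2 + 2x^2y = C.


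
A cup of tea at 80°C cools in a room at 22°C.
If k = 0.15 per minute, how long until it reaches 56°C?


From T(t) = T_a + (T₀ - T_a)e^(-kt), set T(t) = 56:
(56 - 22) / (80 - 22) = e^(-0.15t), so t = -ln(0.586)/0.15 ≈ 3.6 minutes.


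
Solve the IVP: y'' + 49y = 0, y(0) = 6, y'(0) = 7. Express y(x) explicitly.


Characteristic roots of r² + 49 = 0 are ±7i, so y = C₁cos(7x) + C₂sin(7x).
Apply y(0) = 6: C₁ = 6. Differentiate and apply y'(0) = 7: 7·C₂ = 7, so C₂ = 1.
Particular solution: y = 6cos(7x) + sin(7x).


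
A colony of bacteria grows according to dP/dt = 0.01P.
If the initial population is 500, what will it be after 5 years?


The ODE dP/dt = 0.01P has solution P(t) = P(0)e^(0.01t).
Substitute P(0) = 500 and t = 5: P(5) = 500 e^(0.05) ≈ 526.


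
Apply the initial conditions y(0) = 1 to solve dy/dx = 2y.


General solution of y' = 2y is y = Ce^(2x).
Apply y(0) = 1: C = 1.
Particular solution: y = e^(2x).


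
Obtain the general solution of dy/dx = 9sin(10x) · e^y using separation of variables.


Separate: e^(-y) dy = 9sin(10x) dx.
Integrate: -e^(-y) = -(9/10)cos(10x) + C₀.
Rearrange: e^(-y) = (9/10)cos(10x) + C.


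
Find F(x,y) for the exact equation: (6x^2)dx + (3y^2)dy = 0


Check exactness: ∂M/∂y = 0 and ∂N/∂x = 0; equal, so the equation is exact.
Integrate M with respect to x (treating y as constant): ∫M dx = 2x^3 + h(y).
Differentiate w.r.t. y and set equal to N: the x-dependent terms already match, leaving h'(y) = 3y^2. Integrate: h(y) = y^3.
So F(x,y) = y^3 + 2x^3.
General solution: y^3 + 2x^3 = C.


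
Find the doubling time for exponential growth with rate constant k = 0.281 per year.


Exponential growth: P(t) = P₀ e^(0.281t). Set P(t)/P₀ = 2: e^(0.281t) = 2.
Solve: t = ln(2)/0.281 ≈ 2.47 years.


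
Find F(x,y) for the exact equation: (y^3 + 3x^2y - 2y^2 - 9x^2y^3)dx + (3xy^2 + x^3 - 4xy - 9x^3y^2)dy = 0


Check exactness: ∂M/∂y = 3y^2 + 3x^2 - 4y - 27x^2y^2 and ∂N/∂x = 3y^2 + 3x^2 - 4y - 27x^2y^2; equal, so the equation is exact.
Integrate M with respect to x (treating y as constant): ∫M dx = xy^3 + x^3y - 2xy^2 - 3x^3y^3 + h(y).
Differentiate w.r.t. y and set equal to N: all terms match, so h'(y) = 0 and h is a constant absorbed into C.
General solution: xy^3 + x^3y - 2xy^2 - 3x^3y^3 = C.


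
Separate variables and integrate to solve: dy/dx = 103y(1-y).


Separate: dy/[y(1-y)] = 103 dx.
Partial fractions: 1/[y(1-y)] = 1/y + 1/(1-y).
Integrate: ln|y/(1-y)| = 103x + C₀.
Solve for y: y = 1/(1 + Ce^(-103x)).


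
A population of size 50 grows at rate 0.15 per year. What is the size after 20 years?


The ODE dP/dt = 0.15P has solution P(t) = P(0)e^(0.15t).
Substitute P(0) = 50 and t = 20: P(20) = 50 e^(3.00) ≈ 1004.


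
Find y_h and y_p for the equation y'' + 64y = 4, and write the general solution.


Homogeneous part: r² + 64 = 0 ⇒ r = ±8i, so y_h = C₁cos(8x) + C₂sin(8x).
Try constant y_p = A; plug in: 64A = 4 ⇒ A = 1/16.
General solution: y = C₁cos(8x) + C₂sin(8x) + 1/16.


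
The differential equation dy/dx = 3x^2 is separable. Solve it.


Integrate both sides with respect to x: y = ∫ 3x^2 dx = x^3 + C.


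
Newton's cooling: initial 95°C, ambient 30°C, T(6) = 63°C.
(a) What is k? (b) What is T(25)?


Newton's law: T(t) = T_a + (T₀ - T_a)e^(-kt).
(a) Use T(6) = 63: (63 - 30)/(95 - 30) = e^(-k·6), so k = -ln(0.508)/6 ≈ 0.1130.
(b) Apply k to t = 25: T(25) = 30 + (65)e^(-2.824) ≈ 33.9°C.


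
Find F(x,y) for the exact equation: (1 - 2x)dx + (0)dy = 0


Check exactness: ∂M/∂y = 0 and ∂N/∂x = 0; equal, so the equation is exact.
Integrate M with respect to x (treating y as constant): ∫M dx = x - x^2 + h(y).
Differentiate w.r.t. y and set equal to N: all terms match, so h'(y) = 0 and h is a constant absorbed into C.
General solution: x - x^2 = C.


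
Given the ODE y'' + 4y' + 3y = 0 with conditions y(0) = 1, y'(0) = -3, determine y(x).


Characteristic roots of r² + 4r + 3 = 0 are -3, -1.
General solution y = c₁ e^(-3x) + c₂ e^(-x).
Apply y(0) = 1: c₁ + c₂ = 1. Apply y'(0) = -3: -3 c₁ - 1 c₂ = -3.
Solve: c₁ = 1, c₂ = 0.
Particular solution: y = e^(-3x) + 0e^(-x).


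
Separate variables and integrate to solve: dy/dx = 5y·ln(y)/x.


Separate: dy/[y ln(y)] = 5 dx/x.
Substitute u = ln(y): du/u = 5 dx/x.
Integrate: ln|ln(y)| = 5ln|x| + C₀, hence ln(y) = C·x^5.


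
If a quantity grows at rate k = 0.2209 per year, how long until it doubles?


Exponential growth: P(t) = P₀ e^(0.2209t). Set P(t)/P₀ = 2: e^(0.2209t) = 2.
Solve: t = ln(2)/0.2209 ≈ 3.14 years.


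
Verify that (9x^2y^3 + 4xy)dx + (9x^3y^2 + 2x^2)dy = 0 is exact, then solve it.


Check exactness: ∂M/∂y = 27x^2y^2 + 4x and ∂N/∂x = 27x^2y^2 + 4x; equal, so the equation is exact.
Integrate M with respect to x (treating y as constant): ∫M dx = 3x^3y^3 + 2x^2y + h(y).
Differentiate w.r.t. y and set equal to N: all terms match, so h'(y) = 0 and h is a constant absorbed into C.
General solution: 3x^3y^3 + 2x^2y = C.


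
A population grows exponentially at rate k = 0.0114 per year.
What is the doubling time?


Exponential growth: P(t) = P₀ e^(0.0114t). Set P(t)/P₀ = 2: e^(0.0114t) = 2.
Solve: t = ln(2)/0.0114 ≈ 60.80 years.


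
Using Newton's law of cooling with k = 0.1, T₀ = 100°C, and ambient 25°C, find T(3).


Newton's law: dT/dt = -k(T - T_a) has solution T(t) = T_a + (T₀ - T_a)e^(-kt).
Plug in T_a = 25, T₀ = 100, k = 0.1, t = 3: T(3) = 25 + (75)e^(-0.30) ≈ 80.6°C.


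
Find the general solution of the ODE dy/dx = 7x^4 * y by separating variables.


Separate variables: dy/y = 7x^4 dx.
Integrate: ln|y| = (7/5)x^5 + C₀.
Exponentiate: y = Ce^((7/5)x^5).


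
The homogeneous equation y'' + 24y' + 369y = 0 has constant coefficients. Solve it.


Characteristic equation: r² + 24r + 369 = 0.
Discriminant is negative; roots r = -12 ± 15i (complex conjugate pair).
General solution uses e^(α x)(C₁ cos(β x) + C₂ sin(β x)): y = e^(-12x)(C₁cos(15x) + C₂sin(15x)).


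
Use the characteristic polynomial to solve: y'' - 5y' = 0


Characteristic equation: r² - 5r = 0.
Factor: (r - 5)(r - 0) = 0 ⇒ r = 5, 0 (distinct real).
General solution: y = C₁e^(5x) + C₂.


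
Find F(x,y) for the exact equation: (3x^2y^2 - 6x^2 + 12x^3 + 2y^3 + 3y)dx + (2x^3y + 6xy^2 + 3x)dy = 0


Check exactness: ∂M/∂y = 6x^2y + 6y^2 + 3 and ∂N/∂x = 6x^2y + 6y^2 + 3; equal, so the equation is exact.
Integrate M with respect to x (treating y as constant): ∫M dx = x^3y^2 - 2x^3 + 3x^4 + 2xy^3 + 3xy + h(y).
Differentiate w.r.t. y and set equal to N: all terms match, so h'(y) = 0 and h is a constant absorbed into C.
General solution: x^3y^2 - 2x^3 + 3x^4 + 2xy^3 + 3xy = C.


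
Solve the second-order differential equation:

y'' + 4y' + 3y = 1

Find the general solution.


Characteristic roots of r² + 4r + 3 = 0 are -3, -1.
y_h = C₁e^(-3x) + C₂e^(-x).
Constant forcing; try y_p = A. Then 3A = 1 ⇒ A = 1/3.
General solution: y = C₁e^(-3x) + C₂e^(-x) + 1/3.


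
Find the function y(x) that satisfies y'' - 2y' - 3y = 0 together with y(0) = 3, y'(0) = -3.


Characteristic roots of r² - 2r - 3 = 0 are 3, -1.
General solution y = c₁ e^(3x) + c₂ e^(-x).
Apply y(0) = 3: c₁ + c₂ = 3. Apply y'(0) = -3: 3 c₁ - 1 c₂ = -3.
Solve: c₁ = 0, c₂ = 3.
Particular solution: y = 0e^(3x) + 3e^(-x).


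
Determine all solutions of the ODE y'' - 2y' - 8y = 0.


Characteristic equation: r² - 2r - 8 = 0.
Factor: (r - 4)(r + 2) = 0 ⇒ r = 4, -2 (distinct real).
General solution: y = C₁e^(4x) + C₂e^(-2x).


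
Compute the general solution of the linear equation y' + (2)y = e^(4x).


P(x) = 2 ⇒ μ = e^(2x).
(μ y)' = e^(6x) ⇒ μ y = e^(6x)/6 + C.
Divide by μ: y = (1/6)e^(4x) + Ce^(-2x).


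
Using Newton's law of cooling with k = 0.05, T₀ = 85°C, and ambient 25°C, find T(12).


Newton's law: dT/dt = -k(T - T_a) has solution T(t) = T_a + (T₀ - T_a)e^(-kt).
Plug in T_a = 25, T₀ = 85, k = 0.05, t = 12: T(12) = 25 + (60)e^(-0.60) ≈ 57.9°C.


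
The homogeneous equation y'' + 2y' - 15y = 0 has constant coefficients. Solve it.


Characteristic equation: r² + 2r - 15 = 0.
Factor: (r - 3)(r + 5) = 0 ⇒ r = 3, -5 (distinct real).
General solution: y = C₁e^(3x) + C₂e^(-5x).


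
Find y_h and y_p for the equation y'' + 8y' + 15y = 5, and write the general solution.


Characteristic roots of r² + 8r + 15 = 0 are -3, -5.
y_h = C₁e^(-3x) + C₂e^(-5x).
Constant forcing; try y_p = A. Then 15A = 5 ⇒ A = 1/3.
General solution: y = C₁e^(-3x) + C₂e^(-5x) + 1/3.


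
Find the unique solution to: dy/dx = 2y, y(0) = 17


General solution of y' = 2y is y = Ce^(2x).
Apply y(0) = 17: C = 17.
Particular solution: y = 17e^(2x).


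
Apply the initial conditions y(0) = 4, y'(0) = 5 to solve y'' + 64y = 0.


Characteristic roots of r² + 64 = 0 are ±8i, so y = C₁cos(8x) + C₂sin(8x).
Apply y(0) = 4: C₁ = 4. Differentiate and apply y'(0) = 5: 8·C₂ = 5, so C₂ = 5/8.
Particular solution: y = 4cos(8x) + (5/8)sin(8x).


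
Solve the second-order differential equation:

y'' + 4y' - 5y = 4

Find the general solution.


Characteristic roots of r² + 4r - 5 = 0 are -5, 1.
y_h = C₁e^(-5x) + C₂e^(x).
Forcing exponent 0 is not a characteristic root; try y_p = A.
Substitute: A·(0 + (4)·0 + (-5)) = A·-5 = 4, so A = -4/5.
General solution: y = C₁e^(-5x) + C₂e^(x) - 4/5.


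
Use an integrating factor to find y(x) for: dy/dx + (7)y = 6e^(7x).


P(x) = 7 ⇒ μ = e^(7x).
(μ y)' = 6e^(14x) ⇒ μ y = (6/14)e^(14x) + C.
Divide by μ: y = (3/7)e^(7x) + Ce^(-7x).


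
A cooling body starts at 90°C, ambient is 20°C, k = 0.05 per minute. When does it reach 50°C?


From T(t) = T_a + (T₀ - T_a)e^(-kt), set T(t) = 50:
(50 - 20) / (90 - 20) = e^(-0.05t), so t = -ln(0.429)/0.05 ≈ 16.9 minutes.


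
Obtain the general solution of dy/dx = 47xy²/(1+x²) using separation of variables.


Separate: dy/y² = 47x/(1+x²) dx.
Integrate LHS: ∫ dy/y² = -1/y.
Integrate RHS via u = 1+x²: (47/2)ln(1+x²) + C.
Result: -1/y = (47/2)ln(1+x²) + C.


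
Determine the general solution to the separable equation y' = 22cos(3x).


g(y) = 1, so integrate directly: y = ∫ 22cos(3x) dx = (22/3)sin(3x) + C.


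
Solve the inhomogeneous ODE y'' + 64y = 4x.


Homogeneous: r² + 64 = 0 ⇒ r = ±8i, y_h = C₁cos(8x) + C₂sin(8x).
Polynomial forcing; try y_p = Ax + B. Then y_p'' + 64 y_p = 64(Ax + B) = 4x, so B = 0 and A = 1/16.
General solution: y = C₁cos(8x) + C₂sin(8x) + (1/16)x.


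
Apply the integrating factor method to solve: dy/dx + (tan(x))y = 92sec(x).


P(x) = tan(x) ⇒ μ = e^(∫tan(x)dx) = sec(x).
(sec(x) y)' = 92sec²(x) ⇒ sec(x) y = 92tan(x) + C.
Multiply by cos(x): y = 92sin(x) + C·cos(x).


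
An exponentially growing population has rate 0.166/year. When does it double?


Exponential growth: P(t) = P₀ e^(0.166t). Set P(t)/P₀ = 2: e^(0.166t) = 2.
Solve: t = ln(2)/0.166 ≈ 4.18 years.


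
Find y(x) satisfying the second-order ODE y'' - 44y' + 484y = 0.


Characteristic equation: r² - 44r + 484 = 0, i.e. (r - 22)² = 0.
Repeated root r = 22; include an x factor for the second linearly independent solution.
General solution: y = (C₁ + C₂x)e^(22x).


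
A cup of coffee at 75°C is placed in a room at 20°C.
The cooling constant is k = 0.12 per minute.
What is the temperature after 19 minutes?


Newton's law: dT/dt = -k(T - T_a) has solution T(t) = T_a + (T₀ - T_a)e^(-kt).
Plug in T_a = 20, T₀ = 75, k = 0.12, t = 19: T(19) = 20 + (55)e^(-2.28) ≈ 25.6°C.


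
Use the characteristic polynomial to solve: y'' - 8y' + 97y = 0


Characteristic equation: r² - 8r + 97 = 0.
Discriminant is negative; roots r = 4 ± 9i (complex conjugate pair).
General solution uses e^(α x)(C₁ cos(β x) + C₂ sin(β x)): y = e^(4x)(C₁cos(9x) + C₂sin(9x)).


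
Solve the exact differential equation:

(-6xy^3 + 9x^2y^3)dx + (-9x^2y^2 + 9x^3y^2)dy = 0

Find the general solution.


Check exactness: ∂M/∂y = -18xy^2 + 27x^2y^2 and ∂N/∂x = -18xy^2 + 27x^2y^2; equal, so the equation is exact.
Integrate M with respect to x (treating y as constant): ∫M dx = -3x^2y^3 + 3x^3y^3 + h(y).
Differentiate w.r.t. y and set equal to N: all terms match, so h'(y) = 0 and h is a constant absorbed into C.
General solution: -3x^2y^3 + 3x^3y^3 = C.


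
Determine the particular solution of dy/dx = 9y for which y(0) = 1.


General solution of y' = 9y is y = Ce^(9x).
Apply y(0) = 1: C = 1.
Particular solution: y = e^(9x).


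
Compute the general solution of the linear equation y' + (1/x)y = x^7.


P(x) = 1/x ⇒ μ = x^1.
(x^1 y)' = x^1·x^7 = x^8.
Integrate: x^1 y = x^9/(9) + C.
Solve for y: y = (1/9)x^8 + C/x^1.


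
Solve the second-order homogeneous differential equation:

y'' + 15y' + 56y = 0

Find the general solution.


Characteristic equation: r² + 15r + 56 = 0.
Factor: (r + 8)(r + 7) = 0 ⇒ r = -8, -7 (distinct real).
General solution: y = C₁e^(-8x) + C₂e^(-7x).


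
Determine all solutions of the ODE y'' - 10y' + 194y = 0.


Characteristic equation: r² - 10r + 194 = 0.
Discriminant is negative; roots r = 5 ± 13i (complex conjugate pair).
General solution uses e^(α x)(C₁ cos(β x) + C₂ sin(β x)): y = e^(5x)(C₁cos(13x) + C₂sin(13x)).


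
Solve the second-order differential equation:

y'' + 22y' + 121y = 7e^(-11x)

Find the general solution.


Characteristic polynomial (r + 11)² = 0; repeated root r = -11.
y_h = (C₁ + C₂x)e^(-11x). Forcing matches the repeated root (resonance), so try y_p = Ax² e^(-11x).
Substitute and solve for A: 2A = 7, so A = 7/2.
General solution: y = (C₁ + C₂x + (7/2)x²)e^(-11x).


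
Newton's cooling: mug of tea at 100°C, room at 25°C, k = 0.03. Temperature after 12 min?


Newton's law: dT/dt = -k(T - T_a) has solution T(t) = T_a + (T₀ - T_a)e^(-kt).
Plug in T_a = 25, T₀ = 100, k = 0.03, t = 12: T(12) = 25 + (75)e^(-0.36) ≈ 77.3°C.


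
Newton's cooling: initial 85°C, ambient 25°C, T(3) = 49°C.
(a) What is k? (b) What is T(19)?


Newton's law: T(t) = T_a + (T₀ - T_a)e^(-kt).
(a) Use T(3) = 49: (49 - 25)/(85 - 25) = e^(-k·3), so k = -ln(0.400)/3 ≈ 0.3054.
(b) Apply k to t = 19: T(19) = 25 + (60)e^(-5.803) ≈ 25.2°C.


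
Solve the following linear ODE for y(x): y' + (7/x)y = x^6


P(x) = 7/x ⇒ μ = x^7.
(x^7 y)' = x^7·x^6 = x^13.
Integrate: x^7 y = x^14/(14) + C.
Solve for y: y = (1/14)x^7 + C/x^7.


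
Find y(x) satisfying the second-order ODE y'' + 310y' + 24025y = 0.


Characteristic equation: r² + 310r + 24025 = 0, i.e. (r + 155)² = 0.
Repeated root r = -155; include an x factor for the second linearly independent solution.
General solution: y = (C₁ + C₂x)e^(-155x).


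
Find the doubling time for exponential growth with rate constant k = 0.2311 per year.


Exponential growth: P(t) = P₀ e^(0.2311t). Set P(t)/P₀ = 2: e^(0.2311t) = 2.
Solve: t = ln(2)/0.2311 ≈ 3.00 years.


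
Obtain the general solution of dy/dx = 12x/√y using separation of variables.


Separate: √y dy = 12x dx.
Integrate: (2/3)y^(3/2) = 6x² + C.


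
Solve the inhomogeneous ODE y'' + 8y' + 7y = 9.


Characteristic roots of r² + 8r + 7 = 0 are -7, -1.
y_h = C₁e^(-7x) + C₂e^(-x).
Constant forcing; try y_p = A. Then 7A = 9 ⇒ A = 9/7.
General solution: y = C₁e^(-7x) + C₂e^(-x) + 9/7.


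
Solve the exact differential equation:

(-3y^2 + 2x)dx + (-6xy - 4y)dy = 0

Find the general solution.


Check exactness: ∂M/∂y = -6y and ∂N/∂x = -6y; equal, so the equation is exact.
Integrate M with respect to x (treating y as constant): ∫M dx = -3xy^2 + x^2 + h(y).
Differentiate w.r.t. y and set equal to N: the x-dependent terms already match, leaving h'(y) = -4y. Integrate: h(y) = -2y^2.
So F(x,y) = -3xy^2 + x^2 - 2y^2.
General solution: -3xy^2 + x^2 - 2y^2 = C.


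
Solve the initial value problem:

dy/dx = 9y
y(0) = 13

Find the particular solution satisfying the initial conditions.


General solution of y' = 9y is y = Ce^(9x).
Apply y(0) = 13: C = 13.
Particular solution: y = 13e^(9x).


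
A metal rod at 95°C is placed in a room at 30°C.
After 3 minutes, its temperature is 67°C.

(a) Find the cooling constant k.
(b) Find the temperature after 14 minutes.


Newton's law: T(t) = T_a + (T₀ - T_a)e^(-kt).
(a) Use T(3) = 67: (67 - 30)/(95 - 30) = e^(-k·3), so k = -ln(0.569)/3 ≈ 0.1878.
(b) Apply k to t = 14: T(14) = 30 + (65)e^(-2.630) ≈ 34.7°C.


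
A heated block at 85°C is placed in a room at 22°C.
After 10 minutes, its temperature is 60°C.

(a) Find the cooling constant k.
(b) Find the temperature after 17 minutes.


Newton's law: T(t) = T_a + (T₀ - T_a)e^(-kt).
(a) Use T(10) = 60: (60 - 22)/(85 - 22) = e^(-k·10), so k = -ln(0.603)/10 ≈ 0.0506.
(b) Apply k to t = 17: T(17) = 22 + (63)e^(-0.859) ≈ 48.7°C.


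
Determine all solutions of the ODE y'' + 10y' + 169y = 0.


Characteristic equation: r² + 10r + 169 = 0.
Discriminant is negative; roots r = -5 ± 12i (complex conjugate pair).
General solution uses e^(α x)(C₁ cos(β x) + C₂ sin(β x)): y = e^(-5x)(C₁cos(12x) + C₂sin(12x)).


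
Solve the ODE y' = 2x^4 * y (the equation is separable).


Separate variables: dy/y = 2x^4 dx.
Integrate: ln|y| = (2/5)x^5 + C₀.
Exponentiate: y = Ce^((2/5)x^5).


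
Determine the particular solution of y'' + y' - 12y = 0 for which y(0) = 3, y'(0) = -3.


Characteristic roots of r² + r - 12 = 0 are 3, -4.
General solution y = c₁ e^(3x) + c₂ e^(-4x).
Apply y(0) = 3: c₁ + c₂ = 3. Apply y'(0) = -3: 3 c₁ - 4 c₂ = -3.
Solve: c₁ = 9/7, c₂ = 12/7.
Particular solution: y = (9/7)e^(3x) + (12/7)e^(-4x).


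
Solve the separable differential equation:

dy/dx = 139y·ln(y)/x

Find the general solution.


Separate: dy/[y ln(y)] = 139 dx/x.
Substitute u = ln(y): du/u = 139 dx/x.
Integrate: ln|ln(y)| = 139ln|x| + C₀, hence ln(y) = C·x^139.


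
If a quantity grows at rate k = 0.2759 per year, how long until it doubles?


Exponential growth: P(t) = P₀ e^(0.2759t). Set P(t)/P₀ = 2: e^(0.2759t) = 2.
Solve: t = ln(2)/0.2759 ≈ 2.51 years.


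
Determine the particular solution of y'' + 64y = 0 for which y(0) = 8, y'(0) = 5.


Characteristic roots of r² + 64 = 0 are ±8i, so y = C₁cos(8x) + C₂sin(8x).
Apply y(0) = 8: C₁ = 8. Differentiate and apply y'(0) = 5: 8·C₂ = 5, so C₂ = 5/8.
Particular solution: y = 8cos(8x) + (5/8)sin(8x).


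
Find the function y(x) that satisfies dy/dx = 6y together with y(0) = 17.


General solution of y' = 6y is y = Ce^(6x).
Apply y(0) = 17: C = 17.
Particular solution: y = 17e^(6x).


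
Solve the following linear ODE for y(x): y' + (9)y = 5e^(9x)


P(x) = 9 ⇒ μ = e^(9x).
(μ y)' = 5e^(18x) ⇒ μ y = (5/18)e^(18x) + C.
Divide by μ: y = (5/18)e^(9x) + Ce^(-9x).


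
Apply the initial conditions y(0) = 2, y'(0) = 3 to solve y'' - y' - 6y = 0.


Characteristic roots of r² - r - 6 = 0 are 3, -2.
General solution y = c₁ e^(3x) + c₂ e^(-2x).
Apply y(0) = 2: c₁ + c₂ = 2. Apply y'(0) = 3: 3 c₁ - 2 c₂ = 3.
Solve: c₁ = 7/5, c₂ = 3/5.
Particular solution: y = (7/5)e^(3x) + (3/5)e^(-2x).


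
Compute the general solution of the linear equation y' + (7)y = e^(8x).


P(x) = 7 ⇒ μ = e^(7x).
(μ y)' = e^(15x) ⇒ μ y = e^(15x)/15 + C.
Divide by μ: y = (1/15)e^(8x) + Ce^(-7x).


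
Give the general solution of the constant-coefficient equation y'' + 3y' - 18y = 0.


Characteristic equation: r² + 3r - 18 = 0.
Factor: (r + 6)(r - 3) = 0 ⇒ r = -6, 3 (distinct real).
General solution: y = C₁e^(-6x) + C₂e^(3x).


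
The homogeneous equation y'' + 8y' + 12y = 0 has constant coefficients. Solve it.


Characteristic equation: r² + 8r + 12 = 0.
Factor: (r + 2)(r + 6) = 0 ⇒ r = -2, -6 (distinct real).
General solution: y = C₁e^(-2x) + C₂e^(-6x).


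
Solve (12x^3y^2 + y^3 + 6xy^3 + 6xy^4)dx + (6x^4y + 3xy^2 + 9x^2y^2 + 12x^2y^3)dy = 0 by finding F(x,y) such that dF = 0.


Check exactness: ∂M/∂y = 24x^3y + 3y^2 + 18xy^2 + 24xy^3 and ∂N/∂x = 24x^3y + 3y^2 + 18xy^2 + 24xy^3; equal, so the equation is exact.
Integrate M with respect to x (treating y as constant): ∫M dx = 3x^4y^2 + xy^3 + 3x^2y^3 + 3x^2y^4 + h(y).
Differentiate w.r.t. y and set equal to N: all terms match, so h'(y) = 0 and h is a constant absorbed into C.
General solution: 3x^4y^2 + xy^3 + 3x^2y^3 + 3x^2y^4 = C.


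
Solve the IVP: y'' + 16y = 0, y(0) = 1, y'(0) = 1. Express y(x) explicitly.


Characteristic roots of r² + 16 = 0 are ±4i, so y = C₁cos(4x) + C₂sin(4x).
Apply y(0) = 1: C₁ = 1. Differentiate and apply y'(0) = 1: 4·C₂ = 1, so C₂ = 1/4.
Particular solution: y = cos(4x) + (1/4)sin(4x).


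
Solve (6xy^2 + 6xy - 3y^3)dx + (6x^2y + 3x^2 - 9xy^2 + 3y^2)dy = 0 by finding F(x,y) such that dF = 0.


Check exactness: ∂M/∂y = 12xy + 6x - 9y^2 and ∂N/∂x = 12xy + 6x - 9y^2; equal, so the equation is exact.
Integrate M with respect to x (treating y as constant): ∫M dx = 3x^2y^2 + 3x^2y - 3xy^3 + h(y).
Differentiate w.r.t. y and set equal to N: the x-dependent terms already match, leaving h'(y) = 3y^2. Integrate: h(y) = y^3.
So F(x,y) = 3x^2y^2 + 3x^2y - 3xy^3 + y^3.
General solution: 3x^2y^2 + 3x^2y - 3xy^3 + y^3 = C.


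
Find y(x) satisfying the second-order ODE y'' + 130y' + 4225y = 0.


Characteristic equation: r² + 130r + 4225 = 0, i.e. (r + 65)² = 0.
Repeated root r = -65; include an x factor for the second linearly independent solution.
General solution: y = (C₁ + C₂x)e^(-65x).


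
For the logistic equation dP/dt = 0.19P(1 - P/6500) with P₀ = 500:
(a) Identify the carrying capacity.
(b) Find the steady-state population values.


Logistic ODE dP/dt = 0.19P(1 - P/6500) has equilibria where dP/dt = 0, i.e. P = 0 or P = 6500.
The coefficient (1 - P/K) = 0 when P = K, identifying K = 6500 as the carrying capacity.
(a) K = 6500; (b) equilibria P = 0 and P = 6500.


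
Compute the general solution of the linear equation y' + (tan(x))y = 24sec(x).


P(x) = tan(x) ⇒ μ = e^(∫tan(x)dx) = sec(x).
(sec(x) y)' = 24sec²(x) ⇒ sec(x) y = 24tan(x) + C.
Multiply by cos(x): y = 24sin(x) + C·cos(x).


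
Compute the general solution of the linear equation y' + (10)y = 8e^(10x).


P(x) = 10 ⇒ μ = e^(10x).
(μ y)' = 8e^(20x) ⇒ μ y = (8/20)e^(20x) + C.
Divide by μ: y = (2/5)e^(10x) + Ce^(-10x).


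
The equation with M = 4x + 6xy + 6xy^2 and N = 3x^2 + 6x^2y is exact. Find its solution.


Check exactness: ∂M/∂y = 6x + 12xy and ∂N/∂x = 6x + 12xy; equal, so the equation is exact.
Integrate M with respect to x (treating y as constant): ∫M dx = 2x^2 + 3x^2y + 3x^2y^2 + h(y).
Differentiate w.r.t. y and set equal to N: all terms match, so h'(y) = 0 and h is a constant absorbed into C.
General solution: 2x^2 + 3x^2y + 3x^2y^2 = C.


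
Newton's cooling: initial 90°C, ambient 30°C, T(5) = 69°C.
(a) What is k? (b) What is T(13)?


Newton's law: T(t) = T_a + (T₀ - T_a)e^(-kt).
(a) Use T(5) = 69: (69 - 30)/(90 - 30) = e^(-k·5), so k = -ln(0.650)/5 ≈ 0.0862.
(b) Apply k to t = 13: T(13) = 30 + (60)e^(-1.120) ≈ 49.6°C.


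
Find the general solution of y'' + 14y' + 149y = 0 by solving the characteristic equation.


Characteristic equation: r² + 14r + 149 = 0.
Discriminant is negative; roots r = -7 ± 10i (complex conjugate pair).
General solution uses e^(α x)(C₁ cos(β x) + C₂ sin(β x)): y = e^(-7x)(C₁cos(10x) + C₂sin(10x)).


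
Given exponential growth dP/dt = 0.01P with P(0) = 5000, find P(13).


The ODE dP/dt = 0.01P has solution P(t) = P(0)e^(0.01t).
Substitute P(0) = 5000 and t = 13: P(13) = 5000 e^(0.13) ≈ 5694.


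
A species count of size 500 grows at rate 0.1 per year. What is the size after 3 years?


The ODE dP/dt = 0.1P has solution P(t) = P(0)e^(0.1t).
Substitute P(0) = 500 and t = 3: P(3) = 500 e^(0.30) ≈ 675.


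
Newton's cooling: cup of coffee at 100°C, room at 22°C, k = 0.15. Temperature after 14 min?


Newton's law: dT/dt = -k(T - T_a) has solution T(t) = T_a + (T₀ - T_a)e^(-kt).
Plug in T_a = 22, T₀ = 100, k = 0.15, t = 14: T(14) = 22 + (78)e^(-2.10) ≈ 31.6°C.


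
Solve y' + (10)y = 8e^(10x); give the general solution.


P(x) = 10 ⇒ μ = e^(10x).
(μ y)' = 8e^(20x) ⇒ μ y = (8/20)e^(20x) + C.
Divide by μ: y = (2/5)e^(10x) + Ce^(-10x).


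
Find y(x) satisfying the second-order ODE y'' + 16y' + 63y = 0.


Characteristic equation: r² + 16r + 63 = 0.
Factor: (r + 9)(r + 7) = 0 ⇒ r = -9, -7 (distinct real).
General solution: y = C₁e^(-9x) + C₂e^(-7x).


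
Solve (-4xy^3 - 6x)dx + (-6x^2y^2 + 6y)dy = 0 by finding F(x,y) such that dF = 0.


Check exactness: ∂M/∂y = -12xy^2 and ∂N/∂x = -12xy^2; equal, so the equation is exact.
Integrate M with respect to x (treating y as constant): ∫M dx = -2x^2y^3 - 3x^2 + h(y).
Differentiate w.r.t. y and set equal to N: the x-dependent terms already match, leaving h'(y) = 6y. Integrate: h(y) = 3y^2.
So F(x,y) = -2x^2y^3 - 3x^2 + 3y^2.
General solution: -2x^2y^3 - 3x^2 + 3y^2 = C.
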